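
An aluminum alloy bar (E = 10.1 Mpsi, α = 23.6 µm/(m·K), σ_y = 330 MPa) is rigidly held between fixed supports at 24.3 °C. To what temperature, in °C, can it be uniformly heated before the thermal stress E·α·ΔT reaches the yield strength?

E = 10.1 Mpsi = 69.64 GPa.
E·α·ΔT = 330.0 MPa ⇒ ΔT = 330.0 / (69.64×10³ × 23.6×10⁻⁶) = 200.8 K.
T = 24.3 + 200.8 = 225.1 °C.

225 °C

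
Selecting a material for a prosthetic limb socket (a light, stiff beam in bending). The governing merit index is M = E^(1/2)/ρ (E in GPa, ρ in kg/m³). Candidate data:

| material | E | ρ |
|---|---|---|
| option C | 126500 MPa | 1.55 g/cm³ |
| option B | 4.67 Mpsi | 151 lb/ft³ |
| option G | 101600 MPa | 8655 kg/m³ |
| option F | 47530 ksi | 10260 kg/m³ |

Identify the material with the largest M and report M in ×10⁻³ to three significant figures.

Normalizing units and computing the index:
  option C: E = 126.5 GPa, ρ = 1550 kg/m³
  option B: E = 32.20 GPa, ρ = 2419 kg/m³
  option G: E = 101.6 GPa, ρ = 8655 kg/m³
  option F: E = 327.7 GPa, ρ = 10260 kg/m³
  option C: M = 7.26×10⁻³
  option B: M = 2.35×10⁻³
  option F: M = 1.76×10⁻³
  option G: M = 1.16×10⁻³
Option C ranks first.

option C, M = 7.26×10⁻³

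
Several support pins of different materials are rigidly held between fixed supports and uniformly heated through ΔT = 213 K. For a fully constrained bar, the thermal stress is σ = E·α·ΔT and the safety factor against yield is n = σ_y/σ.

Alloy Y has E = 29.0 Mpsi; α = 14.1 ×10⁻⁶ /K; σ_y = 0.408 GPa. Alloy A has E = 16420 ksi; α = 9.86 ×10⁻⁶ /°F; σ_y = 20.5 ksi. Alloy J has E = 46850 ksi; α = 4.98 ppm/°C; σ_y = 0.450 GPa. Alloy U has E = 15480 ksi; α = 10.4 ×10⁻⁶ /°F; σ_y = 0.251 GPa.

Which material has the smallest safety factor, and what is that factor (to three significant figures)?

alloy A, n = 0.330

Per material, after unit conversion:
  alloy Y: E = 199.9, α = 14.1, σ_y = 408.0 → σ = 601 MPa, n = 0.679
  alloy A: E = 113.2, α = 17.7, σ_y = 141.3 → σ = 428 MPa, n = 0.330
  alloy J: E = 323.0, α = 4.98, σ_y = 450.0 → σ = 343 MPa, n = 1.31
  alloy U: E = 106.7, α = 18.7, σ_y = 251.0 → σ = 426 MPa, n = 0.590
Alloy A has the lowest safety factor, n = 0.330.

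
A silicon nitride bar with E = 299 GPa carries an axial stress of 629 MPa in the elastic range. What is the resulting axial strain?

2.10×10⁻³

ε = σ/E = 629 / 299000 = 2.10×10⁻³.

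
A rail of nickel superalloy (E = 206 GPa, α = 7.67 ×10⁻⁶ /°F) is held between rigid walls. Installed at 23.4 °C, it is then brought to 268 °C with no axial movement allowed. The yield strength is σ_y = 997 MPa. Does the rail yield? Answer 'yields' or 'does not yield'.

α = 7.67×10⁻⁶/°F × 9/5 = 13.8×10⁻⁶/K.
ΔT = 244.6 K. Constrained thermal stress σ = E·α·ΔT = 206.0×10³ MPa × 13.8×10⁻⁶ × 244.6 = 696 MPa (compressive).
Compare to σ_y = 997 MPa: σ < σ_y, so it does not yield.

does not yield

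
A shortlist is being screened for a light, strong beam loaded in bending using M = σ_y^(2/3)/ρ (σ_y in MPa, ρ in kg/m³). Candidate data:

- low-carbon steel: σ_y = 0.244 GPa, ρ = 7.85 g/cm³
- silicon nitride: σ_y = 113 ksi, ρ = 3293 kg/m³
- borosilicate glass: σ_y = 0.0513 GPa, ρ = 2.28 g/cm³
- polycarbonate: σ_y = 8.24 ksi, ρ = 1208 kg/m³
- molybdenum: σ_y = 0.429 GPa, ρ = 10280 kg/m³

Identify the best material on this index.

silicon nitride

Convert each candidate to consistent units, then evaluate M:
  low-carbon steel: σ_y = 244.0 MPa, ρ = 7850 kg/m³
  silicon nitride: σ_y = 779.1 MPa, ρ = 3293 kg/m³
  borosilicate glass: σ_y = 51.30 MPa, ρ = 2280 kg/m³
  polycarbonate: σ_y = 56.81 MPa, ρ = 1208 kg/m³
  molybdenum: σ_y = 429.0 MPa, ρ = 10280 kg/m³
  silicon nitride: M = 25.7×10⁻³
  polycarbonate: M = 12.2×10⁻³
  borosilicate glass: M = 6.06×10⁻³
  molybdenum: M = 5.53×10⁻³
  low-carbon steel: M = 4.97×10⁻³
Highest index: silicon nitride.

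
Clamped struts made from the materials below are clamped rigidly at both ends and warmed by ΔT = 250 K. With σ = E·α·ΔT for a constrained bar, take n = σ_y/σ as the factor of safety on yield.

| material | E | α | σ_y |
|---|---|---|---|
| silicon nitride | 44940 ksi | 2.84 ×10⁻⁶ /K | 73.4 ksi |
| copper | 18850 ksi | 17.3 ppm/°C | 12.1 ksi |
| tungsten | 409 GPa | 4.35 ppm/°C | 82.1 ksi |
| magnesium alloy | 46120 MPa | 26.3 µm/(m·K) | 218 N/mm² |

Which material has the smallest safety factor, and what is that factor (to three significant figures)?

copper, n = 0.148

Per material, after unit conversion:
  silicon nitride: E = 309.9, α = 2.84, σ_y = 506.1 → σ = 220 MPa, n = 2.30
  copper: E = 130.0, α = 17.3, σ_y = 83.43 → σ = 562 MPa, n = 0.148
  tungsten: E = 409.0, α = 4.35, σ_y = 566.1 → σ = 445 MPa, n = 1.27
  magnesium alloy: E = 46.12, α = 26.3, σ_y = 218.0 → σ = 303 MPa, n = 0.719
The minimum is copper at n = 0.148.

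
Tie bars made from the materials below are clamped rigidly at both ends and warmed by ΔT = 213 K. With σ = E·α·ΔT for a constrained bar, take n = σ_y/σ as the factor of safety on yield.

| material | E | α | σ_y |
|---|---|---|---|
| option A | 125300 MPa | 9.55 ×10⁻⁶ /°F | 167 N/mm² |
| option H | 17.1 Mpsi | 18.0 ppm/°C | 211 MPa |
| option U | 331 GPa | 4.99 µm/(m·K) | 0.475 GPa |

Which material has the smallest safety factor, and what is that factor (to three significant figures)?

option A, n = 0.364

With everything in SI (GPa, ×10⁻⁶/K, MPa):
  option A: E = 125.3, α = 17.2, σ_y = 167.0 → σ = 459 MPa, n = 0.364
  option H: E = 117.9, α = 18.0, σ_y = 211.0 → σ = 452 MPa, n = 0.467
  option U: E = 331.0, α = 4.99, σ_y = 475.0 → σ = 352 MPa, n = 1.35
The minimum is option A at n = 0.364.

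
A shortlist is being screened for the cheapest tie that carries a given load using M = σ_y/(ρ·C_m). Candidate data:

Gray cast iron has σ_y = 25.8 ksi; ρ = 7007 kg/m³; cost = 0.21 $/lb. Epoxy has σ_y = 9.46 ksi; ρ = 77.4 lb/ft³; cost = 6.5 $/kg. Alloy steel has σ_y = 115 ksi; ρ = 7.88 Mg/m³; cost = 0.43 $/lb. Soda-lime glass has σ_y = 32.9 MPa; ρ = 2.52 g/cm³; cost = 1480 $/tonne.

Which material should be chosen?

alloy steel

Normalizing units and computing the index:
  gray cast iron: σ_y = 177.9 MPa, ρ = 7007 kg/m³, cost = 0.4630 $/kg
  epoxy: σ_y = 65.22 MPa, ρ = 1240 kg/m³, cost = 6.500 $/kg
  alloy steel: σ_y = 792.9 MPa, ρ = 7880 kg/m³, cost = 0.9480 $/kg
  soda-lime glass: σ_y = 32.90 MPa, ρ = 2520 kg/m³, cost = 1.480 $/kg
  alloy steel: M = 106 kN·m per $
  gray cast iron: M = 54.8 kN·m per $
  soda-lime glass: M = 8.82 kN·m per $
  epoxy: M = 8.09 kN·m per $
The maximum is for alloy steel.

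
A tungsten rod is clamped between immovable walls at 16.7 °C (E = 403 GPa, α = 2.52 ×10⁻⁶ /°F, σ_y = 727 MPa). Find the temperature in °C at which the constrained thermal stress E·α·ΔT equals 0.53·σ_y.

227 °C

α = 2.52×10⁻⁶/°F × 9/5 = 4.54×10⁻⁶/K.
E·α·ΔT = 385.3 MPa ⇒ ΔT = 385.3 / (403.0×10³ × 4.54×10⁻⁶) = 210.8 K.
T = 16.7 + 210.8 = 227.5 °C.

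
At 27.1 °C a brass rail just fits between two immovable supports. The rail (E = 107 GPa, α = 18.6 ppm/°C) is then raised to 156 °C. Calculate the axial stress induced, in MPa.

ΔT = 128.9 K. Constrained thermal stress σ = E·α·ΔT = 107.0×10³ MPa × 18.6×10⁻⁶ × 128.9 = 257 MPa (compressive).

257 MPa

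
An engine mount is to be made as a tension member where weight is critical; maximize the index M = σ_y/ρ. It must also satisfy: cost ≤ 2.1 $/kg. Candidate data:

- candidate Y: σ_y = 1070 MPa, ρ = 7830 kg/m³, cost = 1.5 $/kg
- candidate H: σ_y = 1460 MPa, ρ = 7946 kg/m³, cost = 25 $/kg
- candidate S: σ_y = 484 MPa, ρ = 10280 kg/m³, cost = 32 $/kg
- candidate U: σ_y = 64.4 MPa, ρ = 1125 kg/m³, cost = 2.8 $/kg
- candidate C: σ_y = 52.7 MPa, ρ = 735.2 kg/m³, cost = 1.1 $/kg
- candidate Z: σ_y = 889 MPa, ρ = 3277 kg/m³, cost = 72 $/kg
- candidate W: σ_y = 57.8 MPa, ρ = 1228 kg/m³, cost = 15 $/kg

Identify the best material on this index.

Screen on constraints: cost ≤ 2.1 $/kg. Survivors: candidate Y, candidate C.
Per-candidate index values:
  candidate Y: M = 137 kN·m/kg
  candidate C: M = 71.7 kN·m/kg
Candidate Y ranks first.

candidate Y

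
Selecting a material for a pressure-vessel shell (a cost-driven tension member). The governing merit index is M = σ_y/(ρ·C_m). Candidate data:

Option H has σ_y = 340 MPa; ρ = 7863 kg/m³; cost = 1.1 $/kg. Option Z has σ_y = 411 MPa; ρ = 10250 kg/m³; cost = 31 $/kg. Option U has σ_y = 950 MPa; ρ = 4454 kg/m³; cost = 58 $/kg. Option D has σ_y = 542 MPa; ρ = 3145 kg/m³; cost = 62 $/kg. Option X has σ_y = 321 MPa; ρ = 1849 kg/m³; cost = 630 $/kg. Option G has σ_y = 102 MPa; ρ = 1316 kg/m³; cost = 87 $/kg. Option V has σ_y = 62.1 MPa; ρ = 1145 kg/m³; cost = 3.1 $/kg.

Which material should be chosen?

Computing M directly (units already consistent):
  option H: M = 39.3 kN·m per $
  option V: M = 17.5 kN·m per $
  option U: M = 3.68 kN·m per $
  option D: M = 2.78 kN·m per $
  option Z: M = 1.29 kN·m per $
  option G: M = 0.891 kN·m per $
  option X: M = 0.276 kN·m per $
Option H has the largest M.

option H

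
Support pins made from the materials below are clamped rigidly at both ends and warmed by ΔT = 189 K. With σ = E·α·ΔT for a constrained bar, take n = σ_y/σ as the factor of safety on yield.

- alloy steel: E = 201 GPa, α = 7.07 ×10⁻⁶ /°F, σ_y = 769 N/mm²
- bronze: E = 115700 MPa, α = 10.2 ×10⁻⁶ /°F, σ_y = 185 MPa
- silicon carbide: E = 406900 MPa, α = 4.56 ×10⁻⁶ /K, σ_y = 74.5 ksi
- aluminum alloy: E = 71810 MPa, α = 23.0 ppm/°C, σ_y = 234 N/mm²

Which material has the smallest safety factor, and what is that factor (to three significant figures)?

bronze, n = 0.461

With everything in SI (GPa, ×10⁻⁶/K, MPa):
  alloy steel: E = 201.0, α = 12.7, σ_y = 769.0 → σ = 483 MPa, n = 1.59
  bronze: E = 115.7, α = 18.4, σ_y = 185.0 → σ = 401 MPa, n = 0.461
  silicon carbide: E = 406.9, α = 4.56, σ_y = 513.7 → σ = 351 MPa, n = 1.46
  aluminum alloy: E = 71.81, α = 23.0, σ_y = 234.0 → σ = 312 MPa, n = 0.750
The minimum is bronze at n = 0.461.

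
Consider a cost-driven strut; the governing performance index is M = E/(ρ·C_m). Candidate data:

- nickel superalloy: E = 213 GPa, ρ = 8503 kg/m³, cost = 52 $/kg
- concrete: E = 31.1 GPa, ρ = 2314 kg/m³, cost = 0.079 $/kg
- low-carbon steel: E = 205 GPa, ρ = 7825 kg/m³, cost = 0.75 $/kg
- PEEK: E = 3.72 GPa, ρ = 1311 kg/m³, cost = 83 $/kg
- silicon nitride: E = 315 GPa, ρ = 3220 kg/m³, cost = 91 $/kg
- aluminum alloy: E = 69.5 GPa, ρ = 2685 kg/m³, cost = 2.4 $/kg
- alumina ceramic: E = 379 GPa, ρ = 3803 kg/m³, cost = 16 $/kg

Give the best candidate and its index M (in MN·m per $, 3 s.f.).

concrete, M = 170 MN·m per $

Per-candidate index values:
  concrete: M = 170 MN·m per $
  low-carbon steel: M = 34.9 MN·m per $
  aluminum alloy: M = 10.8 MN·m per $
  alumina ceramic: M = 6.23 MN·m per $
  silicon nitride: M = 1.08 MN·m per $
  nickel superalloy: M = 0.482 MN·m per $
  PEEK: M = 0.0342 MN·m per $
Highest index: concrete.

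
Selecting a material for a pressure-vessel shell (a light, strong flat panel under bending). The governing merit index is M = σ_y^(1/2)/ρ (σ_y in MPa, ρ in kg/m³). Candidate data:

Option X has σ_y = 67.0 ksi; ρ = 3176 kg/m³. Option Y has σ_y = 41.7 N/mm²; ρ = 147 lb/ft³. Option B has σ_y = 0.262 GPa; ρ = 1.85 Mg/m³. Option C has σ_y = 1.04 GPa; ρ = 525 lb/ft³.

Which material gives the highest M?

Normalizing units and computing the index:
  option X: σ_y = 461.9 MPa, ρ = 3176 kg/m³
  option Y: σ_y = 41.70 MPa, ρ = 2355 kg/m³
  option B: σ_y = 262.0 MPa, ρ = 1850 kg/m³
  option C: σ_y = 1040 MPa, ρ = 8410 kg/m³
  option B: M = 8.75×10⁻³
  option X: M = 6.77×10⁻³
  option C: M = 3.83×10⁻³
  option Y: M = 2.74×10⁻³
Option B has the largest M.

option B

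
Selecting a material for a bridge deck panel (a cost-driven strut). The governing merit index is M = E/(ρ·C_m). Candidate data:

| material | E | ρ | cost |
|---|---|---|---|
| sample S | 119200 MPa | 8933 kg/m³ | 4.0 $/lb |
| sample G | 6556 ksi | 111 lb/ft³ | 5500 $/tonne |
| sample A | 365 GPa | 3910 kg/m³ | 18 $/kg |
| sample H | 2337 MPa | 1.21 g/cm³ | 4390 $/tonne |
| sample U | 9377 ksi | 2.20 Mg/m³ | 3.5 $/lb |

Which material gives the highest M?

After converting to SI:
  sample S: E = 119.2 GPa, ρ = 8933 kg/m³, cost = 8.818 $/kg
  sample G: E = 45.20 GPa, ρ = 1778 kg/m³, cost = 5.500 $/kg
  sample A: E = 365.0 GPa, ρ = 3910 kg/m³, cost = 18.00 $/kg
  sample H: E = 2.337 GPa, ρ = 1210 kg/m³, cost = 4.390 $/kg
  sample U: E = 64.65 GPa, ρ = 2200 kg/m³, cost = 7.716 $/kg
  sample A: M = 5.19 MN·m per $
  sample G: M = 4.62 MN·m per $
  sample U: M = 3.81 MN·m per $
  sample S: M = 1.51 MN·m per $
  sample H: M = 0.440 MN·m per $
Sample A ranks first.

sample A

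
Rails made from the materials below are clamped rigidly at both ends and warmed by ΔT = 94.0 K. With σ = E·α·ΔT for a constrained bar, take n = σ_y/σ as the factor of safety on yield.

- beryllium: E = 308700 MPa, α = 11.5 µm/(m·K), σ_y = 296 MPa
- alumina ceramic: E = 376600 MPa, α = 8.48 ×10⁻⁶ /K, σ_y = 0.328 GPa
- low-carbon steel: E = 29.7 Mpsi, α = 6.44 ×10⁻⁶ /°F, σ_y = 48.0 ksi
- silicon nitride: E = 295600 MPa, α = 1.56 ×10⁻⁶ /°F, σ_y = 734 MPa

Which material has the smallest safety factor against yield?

Per material, after unit conversion:
  beryllium: E = 308.7, α = 11.5, σ_y = 296.0 → σ = 334 MPa, n = 0.887
  alumina ceramic: E = 376.6, α = 8.48, σ_y = 328.0 → σ = 300 MPa, n = 1.09
  low-carbon steel: E = 204.8, α = 11.6, σ_y = 330.9 → σ = 223 MPa, n = 1.48
  silicon nitride: E = 295.6, α = 2.81, σ_y = 734.0 → σ = 78.0 MPa, n = 9.41
Beryllium has the lowest safety factor, n = 0.887.

beryllium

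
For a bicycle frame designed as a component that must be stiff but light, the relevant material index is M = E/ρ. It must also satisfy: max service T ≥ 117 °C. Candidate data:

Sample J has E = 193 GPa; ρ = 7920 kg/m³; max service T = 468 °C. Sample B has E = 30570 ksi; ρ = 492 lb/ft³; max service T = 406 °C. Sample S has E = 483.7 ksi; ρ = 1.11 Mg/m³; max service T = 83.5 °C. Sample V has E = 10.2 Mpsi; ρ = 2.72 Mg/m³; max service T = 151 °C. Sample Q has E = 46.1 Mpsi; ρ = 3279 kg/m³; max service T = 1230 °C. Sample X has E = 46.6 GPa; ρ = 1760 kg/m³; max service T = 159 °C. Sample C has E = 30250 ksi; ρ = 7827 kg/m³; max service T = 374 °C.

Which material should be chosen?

Screen on constraints: max service T ≥ 117 °C. Survivors: sample J, sample B, sample V, sample Q, sample X, sample C.
Putting every candidate on a common basis:
  sample J: E = 193.0 GPa, ρ = 7920 kg/m³
  sample B: E = 210.8 GPa, ρ = 7881 kg/m³
  sample V: E = 70.33 GPa, ρ = 2720 kg/m³
  sample Q: E = 317.8 GPa, ρ = 3279 kg/m³
  sample X: E = 46.60 GPa, ρ = 1760 kg/m³
  sample C: E = 208.6 GPa, ρ = 7827 kg/m³
  sample Q: M = 96.9 MN·m/kg
  sample B: M = 26.7 MN·m/kg
  sample C: M = 26.6 MN·m/kg
  sample X: M = 26.5 MN·m/kg
  sample V: M = 25.9 MN·m/kg
  sample J: M = 24.4 MN·m/kg
Sample Q ranks first.

sample Q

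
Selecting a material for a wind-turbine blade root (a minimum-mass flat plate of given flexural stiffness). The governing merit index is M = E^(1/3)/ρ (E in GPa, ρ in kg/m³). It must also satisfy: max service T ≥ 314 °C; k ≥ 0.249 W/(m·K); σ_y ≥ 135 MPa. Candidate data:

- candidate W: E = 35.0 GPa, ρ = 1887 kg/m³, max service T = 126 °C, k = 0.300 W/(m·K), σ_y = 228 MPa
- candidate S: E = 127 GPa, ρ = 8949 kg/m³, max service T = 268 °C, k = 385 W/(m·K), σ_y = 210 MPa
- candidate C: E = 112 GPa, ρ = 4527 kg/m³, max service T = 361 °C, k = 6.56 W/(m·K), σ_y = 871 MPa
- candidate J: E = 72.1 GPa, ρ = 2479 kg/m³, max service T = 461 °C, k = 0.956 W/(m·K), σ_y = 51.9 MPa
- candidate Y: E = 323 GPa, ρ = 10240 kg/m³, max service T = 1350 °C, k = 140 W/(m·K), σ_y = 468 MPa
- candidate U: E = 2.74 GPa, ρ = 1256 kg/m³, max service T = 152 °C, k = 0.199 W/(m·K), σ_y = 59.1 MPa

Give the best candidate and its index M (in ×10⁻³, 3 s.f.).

candidate C, M = 1.06×10⁻³

Screen on constraints: max service T ≥ 314 °C; k ≥ 0.249 W/(m·K); σ_y ≥ 135 MPa. Survivors: candidate C, candidate Y.
Per-candidate index values:
  candidate C: M = 1.06×10⁻³
  candidate Y: M = 0.670×10⁻³
The maximum is for candidate C.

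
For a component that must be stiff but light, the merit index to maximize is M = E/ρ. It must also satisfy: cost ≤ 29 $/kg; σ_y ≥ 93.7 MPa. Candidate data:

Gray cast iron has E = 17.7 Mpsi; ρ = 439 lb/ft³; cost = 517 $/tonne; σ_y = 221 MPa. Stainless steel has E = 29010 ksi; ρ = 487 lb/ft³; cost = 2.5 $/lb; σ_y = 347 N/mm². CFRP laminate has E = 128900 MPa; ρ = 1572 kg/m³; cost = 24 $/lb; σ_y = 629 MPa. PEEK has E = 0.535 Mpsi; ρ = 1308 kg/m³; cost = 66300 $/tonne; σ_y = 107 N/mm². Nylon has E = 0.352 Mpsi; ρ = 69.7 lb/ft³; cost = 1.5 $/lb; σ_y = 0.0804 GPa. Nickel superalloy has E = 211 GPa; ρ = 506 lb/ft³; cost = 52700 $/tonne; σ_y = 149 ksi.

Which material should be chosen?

Screen on constraints: cost ≤ 29 $/kg; σ_y ≥ 93.7 MPa. Survivors: gray cast iron, stainless steel.
Normalizing units and computing the index:
  gray cast iron: E = 122.0 GPa, ρ = 7032 kg/m³
  stainless steel: E = 200.0 GPa, ρ = 7801 kg/m³
  stainless steel: M = 25.6 MN·m/kg
  gray cast iron: M = 17.4 MN·m/kg
The maximum is for stainless steel.

stainless steel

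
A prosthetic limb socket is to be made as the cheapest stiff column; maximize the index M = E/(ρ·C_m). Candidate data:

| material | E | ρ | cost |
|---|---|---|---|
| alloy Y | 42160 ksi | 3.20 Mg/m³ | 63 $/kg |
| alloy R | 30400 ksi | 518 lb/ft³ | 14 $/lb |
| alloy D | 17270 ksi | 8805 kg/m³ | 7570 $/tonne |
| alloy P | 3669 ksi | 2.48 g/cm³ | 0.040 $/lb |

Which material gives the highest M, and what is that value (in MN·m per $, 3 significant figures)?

alloy P, M = 116 MN·m per $

After converting to SI:
  alloy Y: E = 290.7 GPa, ρ = 3200 kg/m³, cost = 63.00 $/kg
  alloy R: E = 209.6 GPa, ρ = 8298 kg/m³, cost = 30.86 $/kg
  alloy D: E = 119.1 GPa, ρ = 8805 kg/m³, cost = 7.570 $/kg
  alloy P: E = 25.30 GPa, ρ = 2480 kg/m³, cost = 0.08818 $/kg
  alloy P: M = 116 MN·m per $
  alloy D: M = 1.79 MN·m per $
  alloy Y: M = 1.44 MN·m per $
  alloy R: M = 0.818 MN·m per $
Alloy P has the largest M.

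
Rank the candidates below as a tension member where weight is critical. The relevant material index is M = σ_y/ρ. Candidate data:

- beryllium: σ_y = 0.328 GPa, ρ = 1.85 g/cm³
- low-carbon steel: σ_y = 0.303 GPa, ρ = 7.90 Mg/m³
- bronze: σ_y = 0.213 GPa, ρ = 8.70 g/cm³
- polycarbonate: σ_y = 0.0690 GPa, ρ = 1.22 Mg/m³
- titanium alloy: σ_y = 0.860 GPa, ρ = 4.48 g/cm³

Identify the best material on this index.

Normalizing units and computing the index:
  beryllium: σ_y = 328.0 MPa, ρ = 1850 kg/m³
  low-carbon steel: σ_y = 303.0 MPa, ρ = 7900 kg/m³
  bronze: σ_y = 213.0 MPa, ρ = 8700 kg/m³
  polycarbonate: σ_y = 69.00 MPa, ρ = 1220 kg/m³
  titanium alloy: σ_y = 860.0 MPa, ρ = 4480 kg/m³
  titanium alloy: M = 192 kN·m/kg
  beryllium: M = 177 kN·m/kg
  polycarbonate: M = 56.6 kN·m/kg
  low-carbon steel: M = 38.4 kN·m/kg
  bronze: M = 24.5 kN·m/kg
The maximum is for titanium alloy.

titanium alloy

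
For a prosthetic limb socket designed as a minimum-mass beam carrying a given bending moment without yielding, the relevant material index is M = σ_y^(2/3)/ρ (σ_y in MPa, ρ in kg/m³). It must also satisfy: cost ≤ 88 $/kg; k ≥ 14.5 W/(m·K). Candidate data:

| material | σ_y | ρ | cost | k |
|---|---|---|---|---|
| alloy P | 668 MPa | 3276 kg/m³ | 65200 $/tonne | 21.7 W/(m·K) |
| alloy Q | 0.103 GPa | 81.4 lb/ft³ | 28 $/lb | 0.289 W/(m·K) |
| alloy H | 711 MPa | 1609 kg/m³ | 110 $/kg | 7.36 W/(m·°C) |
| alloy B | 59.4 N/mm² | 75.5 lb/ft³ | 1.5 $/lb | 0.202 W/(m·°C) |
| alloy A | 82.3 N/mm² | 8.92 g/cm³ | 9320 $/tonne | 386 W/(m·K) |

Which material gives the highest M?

alloy P

Screen on constraints: cost ≤ 88 $/kg; k ≥ 14.5 W/(m·K). Survivors: alloy P, alloy A.
In SI units:
  alloy P: σ_y = 668.0 MPa, ρ = 3276 kg/m³
  alloy A: σ_y = 82.30 MPa, ρ = 8920 kg/m³
  alloy P: M = 23.3×10⁻³
  alloy A: M = 2.12×10⁻³
Highest index: alloy P.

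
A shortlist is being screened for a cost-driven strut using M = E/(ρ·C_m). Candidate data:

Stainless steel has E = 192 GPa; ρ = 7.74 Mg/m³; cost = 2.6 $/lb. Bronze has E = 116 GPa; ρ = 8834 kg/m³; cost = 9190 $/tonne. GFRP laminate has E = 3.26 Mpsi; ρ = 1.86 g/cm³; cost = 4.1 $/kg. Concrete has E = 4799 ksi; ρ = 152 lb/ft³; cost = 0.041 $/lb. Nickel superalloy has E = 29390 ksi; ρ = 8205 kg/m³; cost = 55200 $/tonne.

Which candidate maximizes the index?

Convert each candidate to consistent units, then evaluate M:
  stainless steel: E = 192.0 GPa, ρ = 7740 kg/m³, cost = 5.732 $/kg
  bronze: E = 116.0 GPa, ρ = 8834 kg/m³, cost = 9.190 $/kg
  GFRP laminate: E = 22.48 GPa, ρ = 1860 kg/m³, cost = 4.100 $/kg
  concrete: E = 33.09 GPa, ρ = 2435 kg/m³, cost = 0.09039 $/kg
  nickel superalloy: E = 202.6 GPa, ρ = 8205 kg/m³, cost = 55.20 $/kg
  concrete: M = 150 MN·m per $
  stainless steel: M = 4.33 MN·m per $
  GFRP laminate: M = 2.95 MN·m per $
  bronze: M = 1.43 MN·m per $
  nickel superalloy: M = 0.447 MN·m per $
The maximum is for concrete.

concrete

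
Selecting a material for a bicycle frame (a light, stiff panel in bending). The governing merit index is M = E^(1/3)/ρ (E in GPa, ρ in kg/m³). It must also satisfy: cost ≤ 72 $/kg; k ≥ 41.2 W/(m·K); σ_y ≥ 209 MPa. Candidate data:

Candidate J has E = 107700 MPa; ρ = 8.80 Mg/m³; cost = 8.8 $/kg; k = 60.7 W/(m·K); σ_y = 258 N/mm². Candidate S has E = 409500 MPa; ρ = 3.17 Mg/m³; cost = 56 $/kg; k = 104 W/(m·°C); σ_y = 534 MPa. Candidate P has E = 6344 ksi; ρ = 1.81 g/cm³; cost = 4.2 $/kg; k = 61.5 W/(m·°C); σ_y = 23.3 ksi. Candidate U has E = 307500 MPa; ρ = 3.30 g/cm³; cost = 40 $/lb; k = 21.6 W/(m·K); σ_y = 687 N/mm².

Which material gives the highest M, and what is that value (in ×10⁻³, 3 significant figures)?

candidate S, M = 2.34×10⁻³

Screen on constraints: cost ≤ 72 $/kg; k ≥ 41.2 W/(m·K); σ_y ≥ 209 MPa. Survivors: candidate J, candidate S.
After converting to SI:
  candidate J: E = 107.7 GPa, ρ = 8800 kg/m³
  candidate S: E = 409.5 GPa, ρ = 3170 kg/m³
  candidate S: M = 2.34×10⁻³
  candidate J: M = 0.541×10⁻³
Highest index: candidate S.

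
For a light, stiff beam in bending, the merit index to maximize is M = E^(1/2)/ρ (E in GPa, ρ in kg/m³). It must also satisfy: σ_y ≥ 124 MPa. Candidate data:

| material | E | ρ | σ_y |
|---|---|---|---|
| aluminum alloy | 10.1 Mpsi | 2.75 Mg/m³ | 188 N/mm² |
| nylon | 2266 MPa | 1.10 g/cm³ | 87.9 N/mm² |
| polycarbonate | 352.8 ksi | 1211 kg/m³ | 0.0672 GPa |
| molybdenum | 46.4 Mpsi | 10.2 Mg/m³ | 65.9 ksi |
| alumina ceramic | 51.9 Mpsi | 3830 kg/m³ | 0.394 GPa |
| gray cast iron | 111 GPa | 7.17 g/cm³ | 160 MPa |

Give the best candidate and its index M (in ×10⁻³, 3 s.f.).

alumina ceramic, M = 4.94×10⁻³

Screen on constraints: σ_y ≥ 124 MPa. Survivors: aluminum alloy, molybdenum, alumina ceramic, gray cast iron.
In SI units:
  aluminum alloy: E = 69.64 GPa, ρ = 2750 kg/m³
  molybdenum: E = 319.9 GPa, ρ = 10200 kg/m³
  alumina ceramic: E = 357.8 GPa, ρ = 3830 kg/m³
  gray cast iron: E = 111.0 GPa, ρ = 7170 kg/m³
  alumina ceramic: M = 4.94×10⁻³
  aluminum alloy: M = 3.03×10⁻³
  molybdenum: M = 1.75×10⁻³
  gray cast iron: M = 1.47×10⁻³
Alumina ceramic has the largest M.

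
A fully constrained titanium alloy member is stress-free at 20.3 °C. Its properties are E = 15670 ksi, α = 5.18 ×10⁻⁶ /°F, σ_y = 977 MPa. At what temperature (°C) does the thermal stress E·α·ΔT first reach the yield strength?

E = 15670 ksi = 108.0 GPa.
α = 5.18×10⁻⁶/°F × 9/5 = 9.32×10⁻⁶/K.
E·α·ΔT = 977.0 MPa ⇒ ΔT = 977.0 / (108.0×10³ × 9.32×10⁻⁶) = 969.8 K.
T = 20.3 + 969.8 = 990.1 °C.

990 °C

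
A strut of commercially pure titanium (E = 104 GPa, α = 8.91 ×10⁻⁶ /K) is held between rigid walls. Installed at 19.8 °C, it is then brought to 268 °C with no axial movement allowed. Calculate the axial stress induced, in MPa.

ΔT = 248.2 K. Constrained thermal stress σ = E·α·ΔT = 104.0×10³ MPa × 8.91×10⁻⁶ × 248.2 = 230 MPa (compressive).

230 MPa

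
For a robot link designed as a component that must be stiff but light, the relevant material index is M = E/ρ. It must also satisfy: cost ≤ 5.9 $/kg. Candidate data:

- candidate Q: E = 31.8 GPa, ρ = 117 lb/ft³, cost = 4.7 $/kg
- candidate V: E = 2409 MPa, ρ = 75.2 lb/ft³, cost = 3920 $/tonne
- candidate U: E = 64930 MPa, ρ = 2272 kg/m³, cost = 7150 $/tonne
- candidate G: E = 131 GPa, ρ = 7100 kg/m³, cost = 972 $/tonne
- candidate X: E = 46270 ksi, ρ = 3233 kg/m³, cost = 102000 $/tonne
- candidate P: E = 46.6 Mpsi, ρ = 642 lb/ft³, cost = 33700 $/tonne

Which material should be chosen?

candidate G

Screen on constraints: cost ≤ 5.9 $/kg. Survivors: candidate Q, candidate V, candidate G.
In SI units:
  candidate Q: E = 31.80 GPa, ρ = 1874 kg/m³
  candidate V: E = 2.409 GPa, ρ = 1205 kg/m³
  candidate G: E = 131.0 GPa, ρ = 7100 kg/m³
  candidate G: M = 18.5 MN·m/kg
  candidate Q: M = 17.0 MN·m/kg
  candidate V: M = 2.00 MN·m/kg
Highest index: candidate G.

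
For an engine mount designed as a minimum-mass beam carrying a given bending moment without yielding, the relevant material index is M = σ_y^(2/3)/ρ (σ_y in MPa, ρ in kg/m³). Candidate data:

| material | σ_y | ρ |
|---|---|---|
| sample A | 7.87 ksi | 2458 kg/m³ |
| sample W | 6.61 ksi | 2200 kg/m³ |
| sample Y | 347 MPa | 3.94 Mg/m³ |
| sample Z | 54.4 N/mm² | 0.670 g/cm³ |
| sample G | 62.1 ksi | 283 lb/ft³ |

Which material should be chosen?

sample Z

Putting every candidate on a common basis:
  sample A: σ_y = 54.26 MPa, ρ = 2458 kg/m³
  sample W: σ_y = 45.57 MPa, ρ = 2200 kg/m³
  sample Y: σ_y = 347.0 MPa, ρ = 3940 kg/m³
  sample Z: σ_y = 54.40 MPa, ρ = 670.0 kg/m³
  sample G: σ_y = 428.2 MPa, ρ = 4533 kg/m³
  sample Z: M = 21.4×10⁻³
  sample Y: M = 12.5×10⁻³
  sample G: M = 12.5×10⁻³
  sample A: M = 5.83×10⁻³
  sample W: M = 5.80×10⁻³
Sample Z has the largest M.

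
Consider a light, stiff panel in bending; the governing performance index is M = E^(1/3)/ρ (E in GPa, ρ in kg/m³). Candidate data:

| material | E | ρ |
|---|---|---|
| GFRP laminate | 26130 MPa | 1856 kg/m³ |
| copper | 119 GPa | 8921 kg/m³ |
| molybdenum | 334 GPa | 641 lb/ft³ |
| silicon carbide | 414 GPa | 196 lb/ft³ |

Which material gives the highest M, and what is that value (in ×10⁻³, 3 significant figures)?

In SI units:
  GFRP laminate: E = 26.13 GPa, ρ = 1856 kg/m³
  copper: E = 119.0 GPa, ρ = 8921 kg/m³
  molybdenum: E = 334.0 GPa, ρ = 10270 kg/m³
  silicon carbide: E = 414.0 GPa, ρ = 3140 kg/m³
  silicon carbide: M = 2.37×10⁻³
  GFRP laminate: M = 1.60×10⁻³
  molybdenum: M = 0.676×10⁻³
  copper: M = 0.551×10⁻³
Silicon carbide ranks first.

silicon carbide, M = 2.37×10⁻³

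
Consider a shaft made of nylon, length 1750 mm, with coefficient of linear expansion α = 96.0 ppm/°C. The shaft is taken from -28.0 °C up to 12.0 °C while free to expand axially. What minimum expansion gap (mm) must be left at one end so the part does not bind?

ΔT = 12.0 − (-28.0) = 40.00 K.
ΔL = α·L₀·ΔT = 96.0×10⁻⁶ × 1750 mm × 40.00 K = 6.72 mm.

6.72 mm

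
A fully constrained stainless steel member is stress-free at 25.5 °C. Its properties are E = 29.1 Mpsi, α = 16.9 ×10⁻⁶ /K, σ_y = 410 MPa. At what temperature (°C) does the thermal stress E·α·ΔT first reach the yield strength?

146 °C

E = 29.1 Mpsi = 200.6 GPa.
E·α·ΔT = 410.0 MPa ⇒ ΔT = 410.0 / (200.6×10³ × 16.9×10⁻⁶) = 120.9 K.
T = 25.5 + 120.9 = 146.4 °C.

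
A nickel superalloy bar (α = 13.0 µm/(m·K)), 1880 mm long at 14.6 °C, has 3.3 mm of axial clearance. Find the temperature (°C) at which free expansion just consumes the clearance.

α·L₀·ΔT = 3.3 mm ⇒ ΔT = 3.3 / (13.0×10⁻⁶ × 1880.0) = 135.0 K.
T = 14.6 + 135.0 = 149.6 °C.

150 °C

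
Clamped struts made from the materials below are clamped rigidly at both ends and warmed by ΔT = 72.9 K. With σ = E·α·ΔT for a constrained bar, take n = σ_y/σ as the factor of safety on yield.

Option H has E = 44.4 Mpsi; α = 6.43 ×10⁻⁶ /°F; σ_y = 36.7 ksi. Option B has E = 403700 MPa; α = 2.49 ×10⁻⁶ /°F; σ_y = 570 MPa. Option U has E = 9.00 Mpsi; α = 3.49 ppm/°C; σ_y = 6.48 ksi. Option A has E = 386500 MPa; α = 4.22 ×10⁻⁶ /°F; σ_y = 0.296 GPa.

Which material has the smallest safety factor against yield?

Per material, after unit conversion:
  option H: E = 306.1, α = 11.6, σ_y = 253.0 → σ = 258 MPa, n = 0.980
  option B: E = 403.7, α = 4.48, σ_y = 570.0 → σ = 132 MPa, n = 4.32
  option U: E = 62.05, α = 3.49, σ_y = 44.68 → σ = 15.8 MPa, n = 2.83
  option A: E = 386.5, α = 7.60, σ_y = 296.0 → σ = 214 MPa, n = 1.38
Smallest n: option H with n = 0.980.

option H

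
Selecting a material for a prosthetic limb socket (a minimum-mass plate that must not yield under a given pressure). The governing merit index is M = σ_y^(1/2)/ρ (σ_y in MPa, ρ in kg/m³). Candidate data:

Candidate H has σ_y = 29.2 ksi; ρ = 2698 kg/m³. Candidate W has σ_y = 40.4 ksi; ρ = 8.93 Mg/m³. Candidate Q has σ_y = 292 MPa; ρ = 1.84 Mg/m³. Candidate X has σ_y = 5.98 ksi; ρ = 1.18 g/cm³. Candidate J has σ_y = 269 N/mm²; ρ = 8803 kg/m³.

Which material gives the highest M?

Convert each candidate to consistent units, then evaluate M:
  candidate H: σ_y = 201.3 MPa, ρ = 2698 kg/m³
  candidate W: σ_y = 278.5 MPa, ρ = 8930 kg/m³
  candidate Q: σ_y = 292.0 MPa, ρ = 1840 kg/m³
  candidate X: σ_y = 41.23 MPa, ρ = 1180 kg/m³
  candidate J: σ_y = 269.0 MPa, ρ = 8803 kg/m³
  candidate Q: M = 9.29×10⁻³
  candidate X: M = 5.44×10⁻³
  candidate H: M = 5.26×10⁻³
  candidate W: M = 1.87×10⁻³
  candidate J: M = 1.86×10⁻³
Candidate Q has the largest M.

candidate Q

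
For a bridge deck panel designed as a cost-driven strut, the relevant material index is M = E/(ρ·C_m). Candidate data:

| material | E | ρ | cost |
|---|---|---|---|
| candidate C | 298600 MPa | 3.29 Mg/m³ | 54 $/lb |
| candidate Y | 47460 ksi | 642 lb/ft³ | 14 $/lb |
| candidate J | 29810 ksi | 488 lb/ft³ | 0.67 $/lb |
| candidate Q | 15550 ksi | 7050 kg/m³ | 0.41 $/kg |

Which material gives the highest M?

candidate Q

Putting every candidate on a common basis:
  candidate C: E = 298.6 GPa, ρ = 3290 kg/m³, cost = 119.0 $/kg
  candidate Y: E = 327.2 GPa, ρ = 10280 kg/m³, cost = 30.86 $/kg
  candidate J: E = 205.5 GPa, ρ = 7817 kg/m³, cost = 1.477 $/kg
  candidate Q: E = 107.2 GPa, ρ = 7050 kg/m³, cost = 0.4100 $/kg
  candidate Q: M = 37.1 MN·m per $
  candidate J: M = 17.8 MN·m per $
  candidate Y: M = 1.03 MN·m per $
  candidate C: M = 0.762 MN·m per $
Candidate Q ranks first.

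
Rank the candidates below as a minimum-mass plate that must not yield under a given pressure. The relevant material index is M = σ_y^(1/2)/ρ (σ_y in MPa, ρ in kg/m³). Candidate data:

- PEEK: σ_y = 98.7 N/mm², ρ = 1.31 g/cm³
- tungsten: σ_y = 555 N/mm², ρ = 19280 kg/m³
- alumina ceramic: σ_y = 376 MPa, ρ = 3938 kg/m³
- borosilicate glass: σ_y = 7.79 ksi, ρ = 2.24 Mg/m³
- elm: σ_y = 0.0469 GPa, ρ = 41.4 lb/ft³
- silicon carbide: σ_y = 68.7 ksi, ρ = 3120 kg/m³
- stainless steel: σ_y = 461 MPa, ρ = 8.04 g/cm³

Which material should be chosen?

Putting every candidate on a common basis:
  PEEK: σ_y = 98.70 MPa, ρ = 1310 kg/m³
  tungsten: σ_y = 555.0 MPa, ρ = 19280 kg/m³
  alumina ceramic: σ_y = 376.0 MPa, ρ = 3938 kg/m³
  borosilicate glass: σ_y = 53.71 MPa, ρ = 2240 kg/m³
  elm: σ_y = 46.90 MPa, ρ = 663.2 kg/m³
  silicon carbide: σ_y = 473.7 MPa, ρ = 3120 kg/m³
  stainless steel: σ_y = 461.0 MPa, ρ = 8040 kg/m³
  elm: M = 10.3×10⁻³
  PEEK: M = 7.58×10⁻³
  silicon carbide: M = 6.98×10⁻³
  alumina ceramic: M = 4.92×10⁻³
  borosilicate glass: M = 3.27×10⁻³
  stainless steel: M = 2.67×10⁻³
  tungsten: M = 1.22×10⁻³
Elm ranks first.

elm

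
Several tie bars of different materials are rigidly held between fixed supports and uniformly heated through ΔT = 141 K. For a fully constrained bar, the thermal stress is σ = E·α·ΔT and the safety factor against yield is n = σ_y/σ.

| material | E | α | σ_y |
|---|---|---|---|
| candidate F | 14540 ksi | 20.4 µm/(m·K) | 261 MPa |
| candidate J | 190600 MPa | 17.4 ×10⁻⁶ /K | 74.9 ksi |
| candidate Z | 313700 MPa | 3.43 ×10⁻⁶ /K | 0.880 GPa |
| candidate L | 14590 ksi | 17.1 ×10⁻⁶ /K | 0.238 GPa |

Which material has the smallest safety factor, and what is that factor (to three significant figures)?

With everything in SI (GPa, ×10⁻⁶/K, MPa):
  candidate F: E = 100.2, α = 20.4, σ_y = 261.0 → σ = 288 MPa, n = 0.905
  candidate J: E = 190.6, α = 17.4, σ_y = 516.4 → σ = 468 MPa, n = 1.10
  candidate Z: E = 313.7, α = 3.43, σ_y = 880.0 → σ = 152 MPa, n = 5.80
  candidate L: E = 100.6, α = 17.1, σ_y = 238.0 → σ = 243 MPa, n = 0.981
Candidate F has the lowest safety factor, n = 0.905.

candidate F, n = 0.905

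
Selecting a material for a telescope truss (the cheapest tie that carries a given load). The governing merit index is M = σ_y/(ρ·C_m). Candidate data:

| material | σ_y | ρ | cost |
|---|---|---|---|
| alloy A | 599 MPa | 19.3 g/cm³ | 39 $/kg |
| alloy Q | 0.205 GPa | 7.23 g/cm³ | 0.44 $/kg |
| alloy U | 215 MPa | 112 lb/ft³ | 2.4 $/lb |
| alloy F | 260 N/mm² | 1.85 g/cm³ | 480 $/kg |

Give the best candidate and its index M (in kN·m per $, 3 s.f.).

alloy Q, M = 64.4 kN·m per $

Putting every candidate on a common basis:
  alloy A: σ_y = 599.0 MPa, ρ = 19300 kg/m³, cost = 39.00 $/kg
  alloy Q: σ_y = 205.0 MPa, ρ = 7230 kg/m³, cost = 0.4400 $/kg
  alloy U: σ_y = 215.0 MPa, ρ = 1794 kg/m³, cost = 5.291 $/kg
  alloy F: σ_y = 260.0 MPa, ρ = 1850 kg/m³, cost = 480.0 $/kg
  alloy Q: M = 64.4 kN·m per $
  alloy U: M = 22.6 kN·m per $
  alloy A: M = 0.796 kN·m per $
  alloy F: M = 0.293 kN·m per $
Alloy Q has the largest M.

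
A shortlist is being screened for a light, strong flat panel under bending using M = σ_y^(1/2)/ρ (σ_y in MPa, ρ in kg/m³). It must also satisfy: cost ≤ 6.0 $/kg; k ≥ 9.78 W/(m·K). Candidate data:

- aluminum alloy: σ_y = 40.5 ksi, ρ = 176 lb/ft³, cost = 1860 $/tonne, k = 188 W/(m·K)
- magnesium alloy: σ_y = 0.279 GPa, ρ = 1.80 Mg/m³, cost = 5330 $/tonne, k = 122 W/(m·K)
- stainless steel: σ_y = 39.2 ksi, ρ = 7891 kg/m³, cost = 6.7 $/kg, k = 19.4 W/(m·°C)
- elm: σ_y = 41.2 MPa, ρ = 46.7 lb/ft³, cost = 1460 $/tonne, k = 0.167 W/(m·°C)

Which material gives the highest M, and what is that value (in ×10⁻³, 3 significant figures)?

magnesium alloy, M = 9.28×10⁻³

Screen on constraints: cost ≤ 6.0 $/kg; k ≥ 9.78 W/(m·K). Survivors: aluminum alloy, magnesium alloy.
Putting every candidate on a common basis:
  aluminum alloy: σ_y = 279.2 MPa, ρ = 2819 kg/m³
  magnesium alloy: σ_y = 279.0 MPa, ρ = 1800 kg/m³
  magnesium alloy: M = 9.28×10⁻³
  aluminum alloy: M = 5.93×10⁻³
The maximum is for magnesium alloy.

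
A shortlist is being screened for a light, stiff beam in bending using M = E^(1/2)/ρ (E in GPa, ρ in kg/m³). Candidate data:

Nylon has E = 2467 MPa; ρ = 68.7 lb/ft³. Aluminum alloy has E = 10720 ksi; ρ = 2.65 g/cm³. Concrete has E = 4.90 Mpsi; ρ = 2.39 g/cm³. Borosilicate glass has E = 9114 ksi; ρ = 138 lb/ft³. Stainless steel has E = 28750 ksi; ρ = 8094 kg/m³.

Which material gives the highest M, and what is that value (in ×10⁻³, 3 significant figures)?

borosilicate glass, M = 3.59×10⁻³

Putting every candidate on a common basis:
  nylon: E = 2.467 GPa, ρ = 1100 kg/m³
  aluminum alloy: E = 73.91 GPa, ρ = 2650 kg/m³
  concrete: E = 33.78 GPa, ρ = 2390 kg/m³
  borosilicate glass: E = 62.84 GPa, ρ = 2211 kg/m³
  stainless steel: E = 198.2 GPa, ρ = 8094 kg/m³
  borosilicate glass: M = 3.59×10⁻³
  aluminum alloy: M = 3.24×10⁻³
  concrete: M = 2.43×10⁻³
  stainless steel: M = 1.74×10⁻³
  nylon: M = 1.43×10⁻³
The maximum is for borosilicate glass.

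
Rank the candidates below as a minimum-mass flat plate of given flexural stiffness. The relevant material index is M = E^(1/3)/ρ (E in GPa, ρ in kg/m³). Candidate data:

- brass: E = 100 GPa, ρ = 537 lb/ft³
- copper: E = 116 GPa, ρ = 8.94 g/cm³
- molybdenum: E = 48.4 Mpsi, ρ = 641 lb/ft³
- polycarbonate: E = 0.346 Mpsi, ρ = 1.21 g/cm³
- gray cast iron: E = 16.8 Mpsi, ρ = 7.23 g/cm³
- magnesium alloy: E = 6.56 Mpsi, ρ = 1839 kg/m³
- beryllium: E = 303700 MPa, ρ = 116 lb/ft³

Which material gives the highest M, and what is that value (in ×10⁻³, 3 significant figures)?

beryllium, M = 3.62×10⁻³

Putting every candidate on a common basis:
  brass: E = 100.0 GPa, ρ = 8602 kg/m³
  copper: E = 116.0 GPa, ρ = 8940 kg/m³
  molybdenum: E = 333.7 GPa, ρ = 10270 kg/m³
  polycarbonate: E = 2.386 GPa, ρ = 1210 kg/m³
  gray cast iron: E = 115.8 GPa, ρ = 7230 kg/m³
  magnesium alloy: E = 45.23 GPa, ρ = 1839 kg/m³
  beryllium: E = 303.7 GPa, ρ = 1858 kg/m³
  beryllium: M = 3.62×10⁻³
  magnesium alloy: M = 1.94×10⁻³
  polycarbonate: M = 1.10×10⁻³
  molybdenum: M = 0.676×10⁻³
  gray cast iron: M = 0.674×10⁻³
  copper: M = 0.546×10⁻³
  brass: M = 0.540×10⁻³
The maximum is for beryllium.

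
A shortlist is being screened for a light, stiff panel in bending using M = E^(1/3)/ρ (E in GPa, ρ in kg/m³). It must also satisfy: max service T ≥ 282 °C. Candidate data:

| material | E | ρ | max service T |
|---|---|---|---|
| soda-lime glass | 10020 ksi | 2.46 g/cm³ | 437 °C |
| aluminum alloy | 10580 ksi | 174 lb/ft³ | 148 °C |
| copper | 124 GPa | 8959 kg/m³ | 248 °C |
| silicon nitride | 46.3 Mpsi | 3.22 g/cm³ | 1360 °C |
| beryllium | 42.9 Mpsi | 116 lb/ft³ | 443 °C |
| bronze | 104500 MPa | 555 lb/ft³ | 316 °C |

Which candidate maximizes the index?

Screen on constraints: max service T ≥ 282 °C. Survivors: soda-lime glass, silicon nitride, beryllium, bronze.
After converting to SI:
  soda-lime glass: E = 69.09 GPa, ρ = 2460 kg/m³
  silicon nitride: E = 319.2 GPa, ρ = 3220 kg/m³
  beryllium: E = 295.8 GPa, ρ = 1858 kg/m³
  bronze: E = 104.5 GPa, ρ = 8890 kg/m³
  beryllium: M = 3.59×10⁻³
  silicon nitride: M = 2.12×10⁻³
  soda-lime glass: M = 1.67×10⁻³
  bronze: M = 0.530×10⁻³
Highest index: beryllium.

beryllium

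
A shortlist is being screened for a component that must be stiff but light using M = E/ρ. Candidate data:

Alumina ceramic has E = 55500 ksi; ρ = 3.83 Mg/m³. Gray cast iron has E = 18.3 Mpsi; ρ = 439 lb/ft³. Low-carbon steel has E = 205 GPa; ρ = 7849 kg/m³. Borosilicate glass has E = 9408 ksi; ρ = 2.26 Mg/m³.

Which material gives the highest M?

alumina ceramic

In SI units:
  alumina ceramic: E = 382.7 GPa, ρ = 3830 kg/m³
  gray cast iron: E = 126.2 GPa, ρ = 7032 kg/m³
  low-carbon steel: E = 205.0 GPa, ρ = 7849 kg/m³
  borosilicate glass: E = 64.87 GPa, ρ = 2260 kg/m³
  alumina ceramic: M = 99.9 MN·m/kg
  borosilicate glass: M = 28.7 MN·m/kg
  low-carbon steel: M = 26.1 MN·m/kg
  gray cast iron: M = 17.9 MN·m/kg
Alumina ceramic has the largest M.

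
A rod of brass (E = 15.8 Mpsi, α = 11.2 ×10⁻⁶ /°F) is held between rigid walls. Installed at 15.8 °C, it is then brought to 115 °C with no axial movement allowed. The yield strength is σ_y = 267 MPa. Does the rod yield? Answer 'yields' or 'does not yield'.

does not yield

E = 15.8 Mpsi = 108.9 GPa.
α = 11.2×10⁻⁶/°F × 9/5 = 20.2×10⁻⁶/K.
ΔT = 99.20 K. Constrained thermal stress σ = E·α·ΔT = 108.9×10³ MPa × 20.2×10⁻⁶ × 99.20 = 218 MPa (compressive).
Compare to σ_y = 267 MPa: σ < σ_y, so it does not yield.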